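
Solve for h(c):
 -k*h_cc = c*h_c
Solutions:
 h(c) = C1 + C2*sqrt(k)*erf(sqrt(2)*c*sqrt(1/k)/2)


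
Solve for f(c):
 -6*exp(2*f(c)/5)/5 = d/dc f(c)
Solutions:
 f(c) = 5*log(-sqrt(-1/(C1 - 6*c))) - 5*log(2)/2 + 5*log(5)
 f(c) = 5*log(-1/(C1 - 6*c))/2 - 5*log(2)/2 + 5*log(5)


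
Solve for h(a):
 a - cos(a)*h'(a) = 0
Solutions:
 h(a) = C1 + Integral(a/cos(a), a)


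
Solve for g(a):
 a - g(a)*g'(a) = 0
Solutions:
 g(a) = -sqrt(C1 + a^2)
 g(a) = sqrt(C1 + a^2)


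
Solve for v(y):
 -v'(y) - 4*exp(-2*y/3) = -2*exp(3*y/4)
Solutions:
 v(y) = C1 + 8*exp(3*y/4)/3 + 6*exp(-2*y/3)


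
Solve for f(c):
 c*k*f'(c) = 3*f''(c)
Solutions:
 f(c) = Piecewise((-sqrt(6)*sqrt(pi)*C1*erf(sqrt(6)*c*sqrt(-k)/6)/(2*sqrt(-k)) - C2, (k > 0) | (k < 0)), (-C1*c - C2, True))


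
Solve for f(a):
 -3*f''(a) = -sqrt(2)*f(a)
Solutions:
 f(a) = C1*exp(-2^(1/4)*sqrt(3)*a/3) + C2*exp(2^(1/4)*sqrt(3)*a/3)


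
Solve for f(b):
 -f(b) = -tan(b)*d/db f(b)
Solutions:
 f(b) = C1*sin(b)


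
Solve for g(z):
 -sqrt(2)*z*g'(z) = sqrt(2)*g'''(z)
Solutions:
 g(z) = C1 + Integral(C2*airyai(-z) + C3*airybi(-z), z)


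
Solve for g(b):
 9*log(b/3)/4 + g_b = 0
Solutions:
 g(b) = C1 - 9*b*log(b)/4 + 9*b/4 + 9*b*log(3)/4


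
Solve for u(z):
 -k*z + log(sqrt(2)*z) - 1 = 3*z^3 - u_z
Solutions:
 u(z) = C1 + k*z^2/2 + 3*z^4/4 - z*log(z) - z*log(2)/2 + 2*z


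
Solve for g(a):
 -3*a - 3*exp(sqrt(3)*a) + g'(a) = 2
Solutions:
 g(a) = C1 + 3*a^2/2 + 2*a + sqrt(3)*exp(sqrt(3)*a)


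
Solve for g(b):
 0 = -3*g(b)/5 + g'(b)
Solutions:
 g(b) = C1*exp(3*b/5)


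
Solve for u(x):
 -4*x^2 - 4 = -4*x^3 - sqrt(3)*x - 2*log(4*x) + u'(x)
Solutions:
 u(x) = C1 + x^4 - 4*x^3/3 + sqrt(3)*x^2/2 + 2*x*log(x) - 6*x + x*log(16)


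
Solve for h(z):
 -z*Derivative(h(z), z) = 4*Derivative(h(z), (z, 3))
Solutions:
 h(z) = C1 + Integral(C2*airyai(-2^(1/3)*z/2) + C3*airybi(-2^(1/3)*z/2), z)


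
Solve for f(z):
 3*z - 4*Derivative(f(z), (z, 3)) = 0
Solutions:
 f(z) = C1 + C2*z + C3*z^2 + z^4/32


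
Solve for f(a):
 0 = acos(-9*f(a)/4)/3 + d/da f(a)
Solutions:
 Integral(1/acos(-9*_y/4), (_y, f(a))) = C1 - a/3


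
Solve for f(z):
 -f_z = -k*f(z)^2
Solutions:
 f(z) = -1/(C1 + k*z)


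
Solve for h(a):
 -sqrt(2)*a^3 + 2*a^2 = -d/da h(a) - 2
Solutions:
 h(a) = C1 + sqrt(2)*a^4/4 - 2*a^3/3 - 2*a


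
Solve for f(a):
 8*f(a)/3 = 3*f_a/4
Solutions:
 f(a) = C1*exp(32*a/9)


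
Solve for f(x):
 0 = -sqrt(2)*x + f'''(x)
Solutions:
 f(x) = C1 + C2*x + C3*x^2 + sqrt(2)*x^4/24


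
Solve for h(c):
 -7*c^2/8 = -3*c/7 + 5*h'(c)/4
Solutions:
 h(c) = C1 - 7*c^3/30 + 6*c^2/35


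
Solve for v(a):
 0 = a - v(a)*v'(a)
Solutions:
 v(a) = -sqrt(C1 + a^2)
 v(a) = sqrt(C1 + a^2)


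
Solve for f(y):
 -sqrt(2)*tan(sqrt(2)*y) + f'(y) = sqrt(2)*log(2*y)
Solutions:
 f(y) = C1 + sqrt(2)*y*(log(y) - 1) + sqrt(2)*y*log(2) - log(cos(sqrt(2)*y))


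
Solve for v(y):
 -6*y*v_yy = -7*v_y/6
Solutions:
 v(y) = C1 + C2*y^(43/36)


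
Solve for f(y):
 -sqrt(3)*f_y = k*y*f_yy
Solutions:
 f(y) = C1 + y^(((re(k) - sqrt(3))*re(k) + im(k)^2)/(re(k)^2 + im(k)^2))*(C2*sin(sqrt(3)*log(y)*Abs(im(k))/(re(k)^2 + im(k)^2)) + C3*cos(sqrt(3)*log(y)*im(k)/(re(k)^2 + im(k)^2)))


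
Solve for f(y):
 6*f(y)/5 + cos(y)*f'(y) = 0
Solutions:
 f(y) = C1*(sin(y) - 1)^(3/5)/(sin(y) + 1)^(3/5)


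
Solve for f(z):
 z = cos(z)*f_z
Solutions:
 f(z) = C1 + Integral(z/cos(z), z)


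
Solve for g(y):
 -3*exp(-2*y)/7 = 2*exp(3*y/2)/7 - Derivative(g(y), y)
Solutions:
 g(y) = C1 + 4*exp(3*y/2)/21 - 3*exp(-2*y)/14


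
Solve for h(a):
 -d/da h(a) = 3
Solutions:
 h(a) = C1 - 3*a


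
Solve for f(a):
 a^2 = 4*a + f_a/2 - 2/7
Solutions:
 f(a) = C1 + 2*a^3/3 - 4*a^2 + 4*a/7


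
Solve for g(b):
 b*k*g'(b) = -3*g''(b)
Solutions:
 g(b) = Piecewise((-sqrt(6)*sqrt(pi)*C1*erf(sqrt(6)*b*sqrt(k)/6)/(2*sqrt(k)) - C2, (k > 0) | (k < 0)), (-C1*b - C2, True))


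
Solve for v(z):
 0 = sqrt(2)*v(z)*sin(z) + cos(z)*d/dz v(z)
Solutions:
 v(z) = C1*cos(z)^(sqrt(2))


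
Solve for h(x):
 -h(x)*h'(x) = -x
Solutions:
 h(x) = -sqrt(C1 + x^2)
 h(x) = sqrt(C1 + x^2)


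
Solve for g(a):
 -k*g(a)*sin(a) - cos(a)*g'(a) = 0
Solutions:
 g(a) = C1*exp(k*log(cos(a)))


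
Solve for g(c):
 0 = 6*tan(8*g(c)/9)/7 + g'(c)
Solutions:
 g(c) = -9*asin(C1*exp(-16*c/21))/8 + 9*pi/8
 g(c) = 9*asin(C1*exp(-16*c/21))/8


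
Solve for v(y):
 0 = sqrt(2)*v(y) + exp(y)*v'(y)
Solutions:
 v(y) = C1*exp(sqrt(2)*exp(-y))


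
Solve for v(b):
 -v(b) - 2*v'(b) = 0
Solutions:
 v(b) = C1*exp(-b/2)


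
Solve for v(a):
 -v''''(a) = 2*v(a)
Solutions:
 v(a) = (C1*sin(2^(3/4)*a/2) + C2*cos(2^(3/4)*a/2))*exp(-2^(3/4)*a/2) + (C3*sin(2^(3/4)*a/2) + C4*cos(2^(3/4)*a/2))*exp(2^(3/4)*a/2)


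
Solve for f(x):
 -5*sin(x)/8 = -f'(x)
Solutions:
 f(x) = C1 - 5*cos(x)/8


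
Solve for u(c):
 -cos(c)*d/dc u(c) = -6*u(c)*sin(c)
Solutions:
 u(c) = C1/cos(c)^6


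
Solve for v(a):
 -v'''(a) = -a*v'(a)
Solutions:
 v(a) = C1 + Integral(C2*airyai(a) + C3*airybi(a), a)


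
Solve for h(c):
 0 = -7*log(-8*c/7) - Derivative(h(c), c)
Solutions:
 h(c) = C1 - 7*c*log(-c) + 7*c*(-3*log(2) + 1 + log(7))


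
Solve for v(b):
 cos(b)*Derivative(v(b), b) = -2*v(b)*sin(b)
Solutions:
 v(b) = C1*cos(b)^2


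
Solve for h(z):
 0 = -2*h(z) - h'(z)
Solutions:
 h(z) = C1*exp(-2*z)


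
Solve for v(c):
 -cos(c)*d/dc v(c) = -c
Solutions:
 v(c) = C1 + Integral(c/cos(c), c)


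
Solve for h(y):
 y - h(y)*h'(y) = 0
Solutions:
 h(y) = -sqrt(C1 + y^2)
 h(y) = sqrt(C1 + y^2)


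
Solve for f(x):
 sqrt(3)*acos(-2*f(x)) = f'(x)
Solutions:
 Integral(1/acos(-2*_y), (_y, f(x))) = C1 + sqrt(3)*x


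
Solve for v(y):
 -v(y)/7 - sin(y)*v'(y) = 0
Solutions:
 v(y) = C1*(cos(y) + 1)^(1/14)/(cos(y) - 1)^(1/14)


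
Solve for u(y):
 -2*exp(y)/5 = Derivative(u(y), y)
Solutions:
 u(y) = C1 - 2*exp(y)/5


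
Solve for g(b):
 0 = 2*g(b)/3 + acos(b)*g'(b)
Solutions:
 g(b) = C1*exp(-2*Integral(1/acos(b), b)/3)


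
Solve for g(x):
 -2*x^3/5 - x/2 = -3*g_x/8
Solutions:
 g(x) = C1 + 4*x^4/15 + 2*x^2/3


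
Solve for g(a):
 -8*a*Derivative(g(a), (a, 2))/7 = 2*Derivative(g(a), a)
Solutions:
 g(a) = C1 + C2/a^(3/4)


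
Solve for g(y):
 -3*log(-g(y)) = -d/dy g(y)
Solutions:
 -li(-g(y)) = C1 + 3*y


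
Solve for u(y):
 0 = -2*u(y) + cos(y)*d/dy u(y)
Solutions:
 u(y) = C1*(sin(y) + 1)/(sin(y) - 1)


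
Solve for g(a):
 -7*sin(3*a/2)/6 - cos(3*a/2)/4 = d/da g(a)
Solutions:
 g(a) = C1 - sin(3*a/2)/6 + 7*cos(3*a/2)/9


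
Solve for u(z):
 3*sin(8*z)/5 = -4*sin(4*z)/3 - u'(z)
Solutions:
 u(z) = C1 + cos(4*z)/3 + 3*cos(8*z)/40


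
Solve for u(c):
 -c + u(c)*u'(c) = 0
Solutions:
 u(c) = -sqrt(C1 + c^2)
 u(c) = sqrt(C1 + c^2)


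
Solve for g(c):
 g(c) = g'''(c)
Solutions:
 g(c) = C3*exp(c) + (C1*sin(sqrt(3)*c/2) + C2*cos(sqrt(3)*c/2))*exp(-c/2)


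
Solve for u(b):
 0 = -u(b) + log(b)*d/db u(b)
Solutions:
 u(b) = C1*exp(li(b))


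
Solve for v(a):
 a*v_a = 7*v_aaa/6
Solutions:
 v(a) = C1 + Integral(C2*airyai(6^(1/3)*7^(2/3)*a/7) + C3*airybi(6^(1/3)*7^(2/3)*a/7), a)


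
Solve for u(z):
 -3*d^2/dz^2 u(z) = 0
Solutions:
 u(z) = C1 + C2*z


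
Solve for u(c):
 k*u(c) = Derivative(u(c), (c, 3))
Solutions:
 u(c) = C1*exp(c*k^(1/3)) + C2*exp(c*k^(1/3)*(-1 + sqrt(3)*I)/2) + C3*exp(-c*k^(1/3)*(1 + sqrt(3)*I)/2)


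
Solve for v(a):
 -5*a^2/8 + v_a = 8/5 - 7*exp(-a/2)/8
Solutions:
 v(a) = C1 + 5*a^3/24 + 8*a/5 + 7*exp(-a/2)/4


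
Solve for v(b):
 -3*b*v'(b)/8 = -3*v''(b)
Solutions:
 v(b) = C1 + C2*erfi(b/4)


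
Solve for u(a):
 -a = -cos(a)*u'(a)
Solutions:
 u(a) = C1 + Integral(a/cos(a), a)


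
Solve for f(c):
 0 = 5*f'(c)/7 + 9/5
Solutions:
 f(c) = C1 - 63*c/25


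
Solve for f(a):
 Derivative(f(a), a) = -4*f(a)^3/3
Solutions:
 f(a) = -sqrt(6)*sqrt(-1/(C1 - 4*a))/2
 f(a) = sqrt(6)*sqrt(-1/(C1 - 4*a))/2


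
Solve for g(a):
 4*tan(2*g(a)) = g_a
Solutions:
 g(a) = -asin(C1*exp(8*a))/2 + pi/2
 g(a) = asin(C1*exp(8*a))/2


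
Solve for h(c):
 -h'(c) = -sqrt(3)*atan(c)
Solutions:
 h(c) = C1 + sqrt(3)*(c*atan(c) - log(c^2 + 1)/2)


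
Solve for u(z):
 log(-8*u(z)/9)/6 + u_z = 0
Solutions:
 6*Integral(1/(log(-_y) - 2*log(3) + 3*log(2)), (_y, u(z))) = C1 - z


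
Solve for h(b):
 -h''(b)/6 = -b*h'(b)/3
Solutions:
 h(b) = C1 + C2*erfi(b)


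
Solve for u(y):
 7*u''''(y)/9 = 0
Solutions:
 u(y) = C1 + C2*y + C3*y^2 + C4*y^3


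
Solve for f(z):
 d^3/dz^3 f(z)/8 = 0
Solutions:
 f(z) = C1 + C2*z + C3*z^2


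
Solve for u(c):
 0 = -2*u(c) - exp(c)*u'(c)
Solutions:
 u(c) = C1*exp(2*exp(-c))


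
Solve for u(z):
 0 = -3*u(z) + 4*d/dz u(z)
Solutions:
 u(z) = C1*exp(3*z/4)


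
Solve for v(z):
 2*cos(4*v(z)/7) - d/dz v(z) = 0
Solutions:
 -2*z - 7*log(sin(4*v(z)/7) - 1)/8 + 7*log(sin(4*v(z)/7) + 1)/8 = C1


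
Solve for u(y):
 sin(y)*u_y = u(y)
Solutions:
 u(y) = C1*sqrt(cos(y) - 1)/sqrt(cos(y) + 1)


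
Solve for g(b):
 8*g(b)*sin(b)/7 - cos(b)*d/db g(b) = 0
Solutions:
 g(b) = C1/cos(b)^(8/7)


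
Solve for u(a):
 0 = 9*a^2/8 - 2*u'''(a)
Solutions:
 u(a) = C1 + C2*a + C3*a^2 + 3*a^5/320


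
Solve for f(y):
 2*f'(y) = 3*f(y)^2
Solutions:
 f(y) = -2/(C1 + 3*y)


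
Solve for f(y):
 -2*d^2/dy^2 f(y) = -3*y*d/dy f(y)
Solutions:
 f(y) = C1 + C2*erfi(sqrt(3)*y/2)


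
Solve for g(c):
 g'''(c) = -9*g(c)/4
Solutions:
 g(c) = C3*exp(-2^(1/3)*3^(2/3)*c/2) + (C1*sin(3*2^(1/3)*3^(1/6)*c/4) + C2*cos(3*2^(1/3)*3^(1/6)*c/4))*exp(2^(1/3)*3^(2/3)*c/4)


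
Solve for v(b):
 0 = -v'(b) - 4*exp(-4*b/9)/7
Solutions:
 v(b) = C1 + 9*exp(-4*b/9)/7


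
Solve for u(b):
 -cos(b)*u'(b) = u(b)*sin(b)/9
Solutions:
 u(b) = C1*cos(b)^(1/9)


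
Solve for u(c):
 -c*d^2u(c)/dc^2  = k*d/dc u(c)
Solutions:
 u(c) = C1 + c^(1 - re(k))*(C2*sin(log(c)*Abs(im(k))) + C3*cos(log(c)*im(k)))


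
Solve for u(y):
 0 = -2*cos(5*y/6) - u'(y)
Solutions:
 u(y) = C1 - 12*sin(5*y/6)/5


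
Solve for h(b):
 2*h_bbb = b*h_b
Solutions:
 h(b) = C1 + Integral(C2*airyai(2^(2/3)*b/2) + C3*airybi(2^(2/3)*b/2), b)


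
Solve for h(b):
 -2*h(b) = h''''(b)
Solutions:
 h(b) = (C1*sin(2^(3/4)*b/2) + C2*cos(2^(3/4)*b/2))*exp(-2^(3/4)*b/2) + (C3*sin(2^(3/4)*b/2) + C4*cos(2^(3/4)*b/2))*exp(2^(3/4)*b/2)


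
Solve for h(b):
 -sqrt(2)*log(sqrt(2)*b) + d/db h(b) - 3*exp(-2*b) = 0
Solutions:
 h(b) = C1 + sqrt(2)*b*log(b) + sqrt(2)*b*(-1 + log(2)/2) - 3*exp(-2*b)/2


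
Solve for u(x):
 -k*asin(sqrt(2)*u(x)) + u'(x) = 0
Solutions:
 Integral(1/asin(sqrt(2)*_y), (_y, u(x))) = C1 + k*x


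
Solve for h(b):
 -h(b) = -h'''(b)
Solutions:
 h(b) = C3*exp(b) + (C1*sin(sqrt(3)*b/2) + C2*cos(sqrt(3)*b/2))*exp(-b/2)


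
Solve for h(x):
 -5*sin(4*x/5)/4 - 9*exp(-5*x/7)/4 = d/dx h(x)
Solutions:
 h(x) = C1 + 25*cos(4*x/5)/16 + 63*exp(-5*x/7)/20


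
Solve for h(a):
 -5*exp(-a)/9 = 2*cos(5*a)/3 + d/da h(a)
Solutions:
 h(a) = C1 - 2*sin(5*a)/15 + 5*exp(-a)/9


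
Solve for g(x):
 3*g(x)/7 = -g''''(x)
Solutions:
 g(x) = (C1*sin(sqrt(2)*3^(1/4)*7^(3/4)*x/14) + C2*cos(sqrt(2)*3^(1/4)*7^(3/4)*x/14))*exp(-sqrt(2)*3^(1/4)*7^(3/4)*x/14) + (C3*sin(sqrt(2)*3^(1/4)*7^(3/4)*x/14) + C4*cos(sqrt(2)*3^(1/4)*7^(3/4)*x/14))*exp(sqrt(2)*3^(1/4)*7^(3/4)*x/14)


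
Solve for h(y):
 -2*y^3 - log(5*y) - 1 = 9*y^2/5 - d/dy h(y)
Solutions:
 h(y) = C1 + y^4/2 + 3*y^3/5 + y*log(y) + y*log(5)


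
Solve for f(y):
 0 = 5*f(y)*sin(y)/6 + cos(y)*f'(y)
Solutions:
 f(y) = C1*cos(y)^(5/6)


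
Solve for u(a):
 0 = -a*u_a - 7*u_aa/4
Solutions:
 u(a) = C1 + C2*erf(sqrt(14)*a/7)


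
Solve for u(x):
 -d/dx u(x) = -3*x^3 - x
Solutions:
 u(x) = C1 + 3*x^4/4 + x^2/2


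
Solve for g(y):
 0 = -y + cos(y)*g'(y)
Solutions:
 g(y) = C1 + Integral(y/cos(y), y)


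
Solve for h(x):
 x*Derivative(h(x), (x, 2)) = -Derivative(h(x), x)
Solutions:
 h(x) = C1 + C2*log(x)


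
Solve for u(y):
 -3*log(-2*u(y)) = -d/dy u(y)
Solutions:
 -Integral(1/(log(-_y) + log(2)), (_y, u(y)))/3 = C1 - y


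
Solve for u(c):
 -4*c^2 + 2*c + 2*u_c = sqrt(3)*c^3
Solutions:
 u(c) = C1 + sqrt(3)*c^4/8 + 2*c^3/3 - c^2/2


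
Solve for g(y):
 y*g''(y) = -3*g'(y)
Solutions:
 g(y) = C1 + C2/y^2


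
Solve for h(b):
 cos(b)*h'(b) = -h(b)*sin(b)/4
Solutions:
 h(b) = C1*cos(b)^(1/4)


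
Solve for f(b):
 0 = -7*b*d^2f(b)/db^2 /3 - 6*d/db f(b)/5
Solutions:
 f(b) = C1 + C2*b^(17/35)


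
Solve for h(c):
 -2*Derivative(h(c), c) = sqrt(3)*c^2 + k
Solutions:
 h(c) = C1 - sqrt(3)*c^3/6 - c*k/2


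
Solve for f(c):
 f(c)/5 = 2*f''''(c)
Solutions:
 f(c) = C1*exp(-10^(3/4)*c/10) + C2*exp(10^(3/4)*c/10) + C3*sin(10^(3/4)*c/10) + C4*cos(10^(3/4)*c/10)


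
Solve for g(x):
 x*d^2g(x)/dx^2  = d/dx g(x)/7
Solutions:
 g(x) = C1 + C2*x^(8/7)


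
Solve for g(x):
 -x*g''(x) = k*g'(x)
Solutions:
 g(x) = C1 + x^(1 - re(k))*(C2*sin(log(x)*Abs(im(k))) + C3*cos(log(x)*im(k)))


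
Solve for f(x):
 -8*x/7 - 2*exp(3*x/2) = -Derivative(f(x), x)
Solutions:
 f(x) = C1 + 4*x^2/7 + 4*exp(3*x/2)/3


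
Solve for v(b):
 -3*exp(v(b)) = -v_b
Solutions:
 v(b) = log(-1/(C1 + 3*b))


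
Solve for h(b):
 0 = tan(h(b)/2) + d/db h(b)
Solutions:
 h(b) = -2*asin(C1*exp(-b/2)) + 2*pi
 h(b) = 2*asin(C1*exp(-b/2))


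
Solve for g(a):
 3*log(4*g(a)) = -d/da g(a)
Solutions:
 Integral(1/(log(_y) + 2*log(2)), (_y, g(a)))/3 = C1 - a


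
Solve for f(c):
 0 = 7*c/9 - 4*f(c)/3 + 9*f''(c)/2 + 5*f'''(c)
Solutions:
 f(c) = C1*exp(-c*(27*3^(1/3)/(20*sqrt(238) + 319)^(1/3) + 3^(2/3)*(20*sqrt(238) + 319)^(1/3) + 18)/60)*sin(3^(1/6)*c*(-(20*sqrt(238) + 319)^(1/3) + 9*3^(2/3)/(20*sqrt(238) + 319)^(1/3))/20) + C2*exp(-c*(27*3^(1/3)/(20*sqrt(238) + 319)^(1/3) + 3^(2/3)*(20*sqrt(238) + 319)^(1/3) + 18)/60)*cos(3^(1/6)*c*(-(20*sqrt(238) + 319)^(1/3) + 9*3^(2/3)/(20*sqrt(238) + 319)^(1/3))/20) + C3*exp(c*(-9 + 27*3^(1/3)/(20*sqrt(238) + 319)^(1/3) + 3^(2/3)*(20*sqrt(238) + 319)^(1/3))/30) + 7*c/12


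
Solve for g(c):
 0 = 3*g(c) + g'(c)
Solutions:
 g(c) = C1*exp(-3*c)


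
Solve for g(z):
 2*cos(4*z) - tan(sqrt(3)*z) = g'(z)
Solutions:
 g(z) = C1 + sqrt(3)*log(cos(sqrt(3)*z))/3 + sin(4*z)/2


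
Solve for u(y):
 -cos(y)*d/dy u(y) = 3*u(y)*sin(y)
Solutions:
 u(y) = C1*cos(y)^3


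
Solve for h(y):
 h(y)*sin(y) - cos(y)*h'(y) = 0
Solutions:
 h(y) = C1/cos(y)


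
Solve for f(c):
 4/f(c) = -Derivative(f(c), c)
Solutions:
 f(c) = -sqrt(C1 - 8*c)
 f(c) = sqrt(C1 - 8*c)


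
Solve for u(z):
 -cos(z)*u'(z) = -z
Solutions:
 u(z) = C1 + Integral(z/cos(z), z)


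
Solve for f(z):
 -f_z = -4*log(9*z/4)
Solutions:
 f(z) = C1 + 4*z*log(z) - 4*z + z*log(6561/256)


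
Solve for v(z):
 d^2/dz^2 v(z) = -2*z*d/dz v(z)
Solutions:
 v(z) = C1 + C2*erf(z)


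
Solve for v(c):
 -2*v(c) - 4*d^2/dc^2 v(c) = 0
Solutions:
 v(c) = C1*sin(sqrt(2)*c/2) + C2*cos(sqrt(2)*c/2)


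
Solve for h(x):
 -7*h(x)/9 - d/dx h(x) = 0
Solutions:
 h(x) = C1*exp(-7*x/9)


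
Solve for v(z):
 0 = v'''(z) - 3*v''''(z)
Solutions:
 v(z) = C1 + C2*z + C3*z^2 + C4*exp(z/3)


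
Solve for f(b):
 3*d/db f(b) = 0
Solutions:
 f(b) = C1


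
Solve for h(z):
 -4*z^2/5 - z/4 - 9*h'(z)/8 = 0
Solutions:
 h(z) = C1 - 32*z^3/135 - z^2/9


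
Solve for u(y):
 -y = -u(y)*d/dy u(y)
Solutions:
 u(y) = -sqrt(C1 + y^2)
 u(y) = sqrt(C1 + y^2)


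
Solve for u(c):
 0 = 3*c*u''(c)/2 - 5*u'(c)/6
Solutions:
 u(c) = C1 + C2*c^(14/9)


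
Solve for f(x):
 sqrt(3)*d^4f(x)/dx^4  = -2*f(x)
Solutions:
 f(x) = (C1*sin(2^(3/4)*3^(7/8)*x/6) + C2*cos(2^(3/4)*3^(7/8)*x/6))*exp(-2^(3/4)*3^(7/8)*x/6) + (C3*sin(2^(3/4)*3^(7/8)*x/6) + C4*cos(2^(3/4)*3^(7/8)*x/6))*exp(2^(3/4)*3^(7/8)*x/6)


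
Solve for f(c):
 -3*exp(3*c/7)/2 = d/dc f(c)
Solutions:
 f(c) = C1 - 7*exp(3*c/7)/2


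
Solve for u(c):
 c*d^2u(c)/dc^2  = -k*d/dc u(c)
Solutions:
 u(c) = C1 + c^(1 - re(k))*(C2*sin(log(c)*Abs(im(k))) + C3*cos(log(c)*im(k)))


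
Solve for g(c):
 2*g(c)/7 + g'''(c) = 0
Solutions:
 g(c) = C3*exp(-2^(1/3)*7^(2/3)*c/7) + (C1*sin(2^(1/3)*sqrt(3)*7^(2/3)*c/14) + C2*cos(2^(1/3)*sqrt(3)*7^(2/3)*c/14))*exp(2^(1/3)*7^(2/3)*c/14)


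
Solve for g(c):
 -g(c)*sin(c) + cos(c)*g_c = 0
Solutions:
 g(c) = C1/cos(c)


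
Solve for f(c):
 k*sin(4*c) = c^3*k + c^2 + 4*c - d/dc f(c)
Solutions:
 f(c) = C1 + c^4*k/4 + c^3/3 + 2*c^2 + k*cos(4*c)/4


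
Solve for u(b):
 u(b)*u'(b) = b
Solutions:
 u(b) = -sqrt(C1 + b^2)
 u(b) = sqrt(C1 + b^2)


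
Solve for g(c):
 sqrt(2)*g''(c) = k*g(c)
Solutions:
 g(c) = C1*exp(-2^(3/4)*c*sqrt(k)/2) + C2*exp(2^(3/4)*c*sqrt(k)/2)


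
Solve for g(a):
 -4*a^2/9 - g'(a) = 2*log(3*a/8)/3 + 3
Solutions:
 g(a) = C1 - 4*a^3/27 - 2*a*log(a)/3 - 7*a/3 - 2*a*log(3)/3 + 2*a*log(2)


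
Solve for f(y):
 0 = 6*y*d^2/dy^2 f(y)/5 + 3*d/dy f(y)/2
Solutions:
 f(y) = C1 + C2/y^(1/4)


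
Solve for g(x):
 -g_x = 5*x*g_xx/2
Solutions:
 g(x) = C1 + C2*x^(3/5)


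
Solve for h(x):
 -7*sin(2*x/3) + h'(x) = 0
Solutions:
 h(x) = C1 - 21*cos(2*x/3)/2


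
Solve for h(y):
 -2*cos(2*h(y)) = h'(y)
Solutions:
 h(y) = -asin((C1 + exp(8*y))/(C1 - exp(8*y)))/2 + pi/2
 h(y) = asin((C1 + exp(8*y))/(C1 - exp(8*y)))/2


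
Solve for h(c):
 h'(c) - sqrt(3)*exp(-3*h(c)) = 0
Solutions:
 h(c) = log(C1 + 3*sqrt(3)*c)/3
 h(c) = log((-3^(1/3) - 3^(5/6)*I)*(C1 + sqrt(3)*c)^(1/3)/2)
 h(c) = log((-3^(1/3) + 3^(5/6)*I)*(C1 + sqrt(3)*c)^(1/3)/2)


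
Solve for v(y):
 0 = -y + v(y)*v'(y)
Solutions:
 v(y) = -sqrt(C1 + y^2)
 v(y) = sqrt(C1 + y^2)


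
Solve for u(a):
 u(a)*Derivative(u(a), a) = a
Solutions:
 u(a) = -sqrt(C1 + a^2)
 u(a) = sqrt(C1 + a^2)


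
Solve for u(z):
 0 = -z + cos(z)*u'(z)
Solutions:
 u(z) = C1 + Integral(z/cos(z), z)


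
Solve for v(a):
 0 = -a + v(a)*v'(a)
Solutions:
 v(a) = -sqrt(C1 + a^2)
 v(a) = sqrt(C1 + a^2)


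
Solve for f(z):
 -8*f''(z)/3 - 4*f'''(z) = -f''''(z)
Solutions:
 f(z) = C1 + C2*z + C3*exp(2*z*(1 - sqrt(15)/3)) + C4*exp(2*z*(1 + sqrt(15)/3))


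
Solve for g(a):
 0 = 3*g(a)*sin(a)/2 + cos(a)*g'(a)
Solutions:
 g(a) = C1*cos(a)^(3/2)


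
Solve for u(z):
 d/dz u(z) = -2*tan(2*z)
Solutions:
 u(z) = C1 + log(cos(2*z))


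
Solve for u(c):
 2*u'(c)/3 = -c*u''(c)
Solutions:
 u(c) = C1 + C2*c^(1/3)


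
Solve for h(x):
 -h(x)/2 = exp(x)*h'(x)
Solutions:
 h(x) = C1*exp(exp(-x)/2)


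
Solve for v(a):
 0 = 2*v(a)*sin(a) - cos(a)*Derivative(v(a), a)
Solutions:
 v(a) = C1/cos(a)^2


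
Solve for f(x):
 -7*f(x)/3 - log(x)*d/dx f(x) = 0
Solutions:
 f(x) = C1*exp(-7*li(x)/3)


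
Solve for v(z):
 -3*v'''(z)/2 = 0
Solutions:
 v(z) = C1 + C2*z + C3*z^2


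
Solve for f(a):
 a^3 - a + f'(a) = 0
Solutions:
 f(a) = C1 - a^4/4 + a^2/2


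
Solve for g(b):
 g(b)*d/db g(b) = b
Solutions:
 g(b) = -sqrt(C1 + b^2)
 g(b) = sqrt(C1 + b^2)


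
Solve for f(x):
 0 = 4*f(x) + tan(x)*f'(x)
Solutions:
 f(x) = C1/sin(x)^4


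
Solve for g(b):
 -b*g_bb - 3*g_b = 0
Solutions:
 g(b) = C1 + C2/b^2


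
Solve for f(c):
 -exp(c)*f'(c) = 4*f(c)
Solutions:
 f(c) = C1*exp(4*exp(-c))


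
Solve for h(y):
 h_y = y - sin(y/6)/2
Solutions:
 h(y) = C1 + y^2/2 + 3*cos(y/6)


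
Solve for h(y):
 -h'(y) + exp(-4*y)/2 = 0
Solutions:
 h(y) = C1 - exp(-4*y)/8


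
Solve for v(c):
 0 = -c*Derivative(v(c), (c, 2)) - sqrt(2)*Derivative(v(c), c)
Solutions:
 v(c) = C1 + C2*c^(1 - sqrt(2))


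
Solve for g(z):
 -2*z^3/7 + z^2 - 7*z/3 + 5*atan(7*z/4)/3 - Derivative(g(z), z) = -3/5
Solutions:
 g(z) = C1 - z^4/14 + z^3/3 - 7*z^2/6 + 5*z*atan(7*z/4)/3 + 3*z/5 - 10*log(49*z^2 + 16)/21


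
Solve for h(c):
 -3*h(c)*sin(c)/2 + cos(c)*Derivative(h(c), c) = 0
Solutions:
 h(c) = C1/cos(c)^(3/2)


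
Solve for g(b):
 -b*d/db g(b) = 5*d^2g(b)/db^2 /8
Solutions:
 g(b) = C1 + C2*erf(2*sqrt(5)*b/5)


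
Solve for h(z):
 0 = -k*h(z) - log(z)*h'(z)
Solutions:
 h(z) = C1*exp(-k*li(z))


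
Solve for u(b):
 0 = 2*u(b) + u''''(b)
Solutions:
 u(b) = (C1*sin(2^(3/4)*b/2) + C2*cos(2^(3/4)*b/2))*exp(-2^(3/4)*b/2) + (C3*sin(2^(3/4)*b/2) + C4*cos(2^(3/4)*b/2))*exp(2^(3/4)*b/2)


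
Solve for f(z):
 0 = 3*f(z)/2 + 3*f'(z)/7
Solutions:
 f(z) = C1*exp(-7*z/2)


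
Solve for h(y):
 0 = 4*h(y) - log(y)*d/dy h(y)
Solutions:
 h(y) = C1*exp(4*li(y))


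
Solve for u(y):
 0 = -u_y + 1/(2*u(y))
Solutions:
 u(y) = -sqrt(C1 + y)
 u(y) = sqrt(C1 + y)


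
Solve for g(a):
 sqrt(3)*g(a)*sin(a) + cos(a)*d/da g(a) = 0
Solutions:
 g(a) = C1*cos(a)^(sqrt(3))


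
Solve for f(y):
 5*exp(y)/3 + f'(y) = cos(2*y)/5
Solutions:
 f(y) = C1 - 5*exp(y)/3 + sin(2*y)/10


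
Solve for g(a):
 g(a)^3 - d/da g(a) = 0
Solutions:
 g(a) = -sqrt(2)*sqrt(-1/(C1 + a))/2
 g(a) = sqrt(2)*sqrt(-1/(C1 + a))/2


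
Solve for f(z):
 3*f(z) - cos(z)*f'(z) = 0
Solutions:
 f(z) = C1*(sin(z) + 1)^(3/2)/(sin(z) - 1)^(3/2)


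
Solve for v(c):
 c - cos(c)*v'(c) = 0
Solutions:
 v(c) = C1 + Integral(c/cos(c), c)


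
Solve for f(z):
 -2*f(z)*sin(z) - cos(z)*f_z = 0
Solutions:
 f(z) = C1*cos(z)^2


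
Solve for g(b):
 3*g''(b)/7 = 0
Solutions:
 g(b) = C1 + C2*b


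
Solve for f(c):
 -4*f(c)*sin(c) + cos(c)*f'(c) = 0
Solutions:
 f(c) = C1/cos(c)^4


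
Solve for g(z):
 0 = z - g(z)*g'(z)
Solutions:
 g(z) = -sqrt(C1 + z^2)
 g(z) = sqrt(C1 + z^2)


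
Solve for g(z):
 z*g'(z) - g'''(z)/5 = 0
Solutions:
 g(z) = C1 + Integral(C2*airyai(5^(1/3)*z) + C3*airybi(5^(1/3)*z), z)


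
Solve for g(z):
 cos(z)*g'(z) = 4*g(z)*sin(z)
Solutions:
 g(z) = C1/cos(z)^4


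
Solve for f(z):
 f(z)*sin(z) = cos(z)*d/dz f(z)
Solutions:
 f(z) = C1/cos(z)


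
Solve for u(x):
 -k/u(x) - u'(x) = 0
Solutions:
 u(x) = -sqrt(C1 - 2*k*x)
 u(x) = sqrt(C1 - 2*k*x)


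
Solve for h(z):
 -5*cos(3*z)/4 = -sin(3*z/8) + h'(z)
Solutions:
 h(z) = C1 - 5*sin(3*z)/12 - 8*cos(3*z/8)/3


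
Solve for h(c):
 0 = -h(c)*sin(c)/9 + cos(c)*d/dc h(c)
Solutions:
 h(c) = C1/cos(c)^(1/9)


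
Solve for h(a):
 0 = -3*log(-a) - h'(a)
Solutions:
 h(a) = C1 - 3*a*log(-a) + 3*a


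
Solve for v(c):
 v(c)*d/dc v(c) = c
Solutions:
 v(c) = -sqrt(C1 + c^2)
 v(c) = sqrt(C1 + c^2)


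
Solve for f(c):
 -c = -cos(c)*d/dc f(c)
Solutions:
 f(c) = C1 + Integral(c/cos(c), c)


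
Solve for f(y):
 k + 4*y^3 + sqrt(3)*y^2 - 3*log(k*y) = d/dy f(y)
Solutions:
 f(y) = C1 + y^4 + sqrt(3)*y^3/3 + y*(k + 3) - 3*y*log(k*y)


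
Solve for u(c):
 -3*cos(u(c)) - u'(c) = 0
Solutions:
 u(c) = pi - asin((C1 + exp(6*c))/(C1 - exp(6*c)))
 u(c) = asin((C1 + exp(6*c))/(C1 - exp(6*c)))


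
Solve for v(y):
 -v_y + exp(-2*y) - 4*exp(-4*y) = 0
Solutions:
 v(y) = C1 - exp(-2*y)/2 + exp(-4*y)


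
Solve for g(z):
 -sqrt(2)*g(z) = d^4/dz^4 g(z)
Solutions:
 g(z) = (C1*sin(2^(5/8)*z/2) + C2*cos(2^(5/8)*z/2))*exp(-2^(5/8)*z/2) + (C3*sin(2^(5/8)*z/2) + C4*cos(2^(5/8)*z/2))*exp(2^(5/8)*z/2)


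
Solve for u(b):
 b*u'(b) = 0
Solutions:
 u(b) = C1


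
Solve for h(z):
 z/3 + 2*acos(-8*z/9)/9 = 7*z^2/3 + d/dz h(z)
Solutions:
 h(z) = C1 - 7*z^3/9 + z^2/6 + 2*z*acos(-8*z/9)/9 + sqrt(81 - 64*z^2)/36


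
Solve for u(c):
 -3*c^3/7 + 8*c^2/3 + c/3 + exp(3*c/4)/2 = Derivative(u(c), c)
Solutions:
 u(c) = C1 - 3*c^4/28 + 8*c^3/9 + c^2/6 + 2*exp(3*c/4)/3


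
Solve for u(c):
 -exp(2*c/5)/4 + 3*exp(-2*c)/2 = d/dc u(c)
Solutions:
 u(c) = C1 - 5*exp(2*c/5)/8 - 3*exp(-2*c)/4


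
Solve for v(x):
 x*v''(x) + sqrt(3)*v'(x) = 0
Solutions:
 v(x) = C1 + C2*x^(1 - sqrt(3))


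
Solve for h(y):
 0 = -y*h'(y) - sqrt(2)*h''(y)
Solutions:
 h(y) = C1 + C2*erf(2^(1/4)*y/2)


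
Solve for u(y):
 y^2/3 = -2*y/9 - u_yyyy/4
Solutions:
 u(y) = C1 + C2*y + C3*y^2 + C4*y^3 - y^6/270 - y^5/135


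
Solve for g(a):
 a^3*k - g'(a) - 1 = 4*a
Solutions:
 g(a) = C1 + a^4*k/4 - 2*a^2 - a


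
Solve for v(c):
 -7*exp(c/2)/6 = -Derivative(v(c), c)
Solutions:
 v(c) = C1 + 7*exp(c/2)/3


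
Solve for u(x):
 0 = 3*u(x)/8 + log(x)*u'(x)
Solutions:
 u(x) = C1*exp(-3*li(x)/8)


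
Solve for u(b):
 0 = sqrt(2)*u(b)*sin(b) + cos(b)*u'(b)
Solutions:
 u(b) = C1*cos(b)^(sqrt(2))


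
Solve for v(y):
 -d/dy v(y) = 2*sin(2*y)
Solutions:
 v(y) = C1 + cos(2*y)


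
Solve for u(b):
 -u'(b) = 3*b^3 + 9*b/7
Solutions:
 u(b) = C1 - 3*b^4/4 - 9*b^2/14


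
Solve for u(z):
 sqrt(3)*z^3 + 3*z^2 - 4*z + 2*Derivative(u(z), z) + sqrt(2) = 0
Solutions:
 u(z) = C1 - sqrt(3)*z^4/8 - z^3/2 + z^2 - sqrt(2)*z/2


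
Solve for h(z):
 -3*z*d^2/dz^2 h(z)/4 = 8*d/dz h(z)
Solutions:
 h(z) = C1 + C2/z^(29/3)


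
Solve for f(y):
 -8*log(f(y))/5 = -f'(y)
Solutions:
 li(f(y)) = C1 + 8*y/5


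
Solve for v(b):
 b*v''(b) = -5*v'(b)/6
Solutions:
 v(b) = C1 + C2*b^(1/6)


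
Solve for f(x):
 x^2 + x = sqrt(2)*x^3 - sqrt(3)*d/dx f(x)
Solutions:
 f(x) = C1 + sqrt(6)*x^4/12 - sqrt(3)*x^3/9 - sqrt(3)*x^2/6


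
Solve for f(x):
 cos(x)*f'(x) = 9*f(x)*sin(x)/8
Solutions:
 f(x) = C1/cos(x)^(9/8)


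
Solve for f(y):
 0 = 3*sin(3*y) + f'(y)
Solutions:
 f(y) = C1 + cos(3*y)


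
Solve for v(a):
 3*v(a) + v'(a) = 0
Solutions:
 v(a) = C1*exp(-3*a)


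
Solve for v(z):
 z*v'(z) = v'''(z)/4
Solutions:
 v(z) = C1 + Integral(C2*airyai(2^(2/3)*z) + C3*airybi(2^(2/3)*z), z)


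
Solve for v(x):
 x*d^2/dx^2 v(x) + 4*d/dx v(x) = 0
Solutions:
 v(x) = C1 + C2/x^3


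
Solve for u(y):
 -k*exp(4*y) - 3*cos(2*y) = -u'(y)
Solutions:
 u(y) = C1 + k*exp(4*y)/4 + 3*sin(2*y)/2


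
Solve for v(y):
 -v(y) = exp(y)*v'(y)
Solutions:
 v(y) = C1*exp(exp(-y))


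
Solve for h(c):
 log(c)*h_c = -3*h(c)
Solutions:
 h(c) = C1*exp(-3*li(c))


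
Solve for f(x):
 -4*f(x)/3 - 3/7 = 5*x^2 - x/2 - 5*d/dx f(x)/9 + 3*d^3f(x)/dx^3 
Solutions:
 f(x) = C1*exp(x*(5/(sqrt(26119)/27 + 6)^(1/3) + 9*(sqrt(26119)/27 + 6)^(1/3))/54)*sin(sqrt(3)*x*(-9*(sqrt(26119)/27 + 6)^(1/3) + 5/(sqrt(26119)/27 + 6)^(1/3))/54) + C2*exp(x*(5/(sqrt(26119)/27 + 6)^(1/3) + 9*(sqrt(26119)/27 + 6)^(1/3))/54)*cos(sqrt(3)*x*(-9*(sqrt(26119)/27 + 6)^(1/3) + 5/(sqrt(26119)/27 + 6)^(1/3))/54) + C3*exp(-x*(5/(sqrt(26119)/27 + 6)^(1/3) + 9*(sqrt(26119)/27 + 6)^(1/3))/27) - 15*x^2/4 - 11*x/4 - 493/336


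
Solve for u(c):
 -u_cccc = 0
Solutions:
 u(c) = C1 + C2*c + C3*c^2 + C4*c^3


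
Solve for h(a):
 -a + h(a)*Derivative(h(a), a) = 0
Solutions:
 h(a) = -sqrt(C1 + a^2)
 h(a) = sqrt(C1 + a^2)


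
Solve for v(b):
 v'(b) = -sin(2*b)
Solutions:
 v(b) = C1 + cos(2*b)/2


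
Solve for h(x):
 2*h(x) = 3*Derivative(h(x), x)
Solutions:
 h(x) = C1*exp(2*x/3)


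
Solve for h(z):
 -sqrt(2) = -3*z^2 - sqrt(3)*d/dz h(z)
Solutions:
 h(z) = C1 - sqrt(3)*z^3/3 + sqrt(6)*z/3


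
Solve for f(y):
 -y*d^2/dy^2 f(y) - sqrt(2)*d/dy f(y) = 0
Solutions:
 f(y) = C1 + C2*y^(1 - sqrt(2))


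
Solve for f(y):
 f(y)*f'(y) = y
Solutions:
 f(y) = -sqrt(C1 + y^2)
 f(y) = sqrt(C1 + y^2)


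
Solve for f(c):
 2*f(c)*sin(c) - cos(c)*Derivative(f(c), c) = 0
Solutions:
 f(c) = C1/cos(c)^2


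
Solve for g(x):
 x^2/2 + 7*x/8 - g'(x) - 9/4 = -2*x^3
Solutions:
 g(x) = C1 + x^4/2 + x^3/6 + 7*x^2/16 - 9*x/4


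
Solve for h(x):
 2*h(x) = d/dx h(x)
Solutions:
 h(x) = C1*exp(2*x)


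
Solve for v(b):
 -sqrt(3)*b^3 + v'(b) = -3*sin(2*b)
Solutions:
 v(b) = C1 + sqrt(3)*b^4/4 + 3*cos(2*b)/2


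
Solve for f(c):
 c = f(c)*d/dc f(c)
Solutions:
 f(c) = -sqrt(C1 + c^2)
 f(c) = sqrt(C1 + c^2)


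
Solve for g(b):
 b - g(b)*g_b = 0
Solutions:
 g(b) = -sqrt(C1 + b^2)
 g(b) = sqrt(C1 + b^2)


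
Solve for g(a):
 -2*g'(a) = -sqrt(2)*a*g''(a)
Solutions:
 g(a) = C1 + C2*a^(1 + sqrt(2))


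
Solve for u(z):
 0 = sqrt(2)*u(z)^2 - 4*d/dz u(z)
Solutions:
 u(z) = -4/(C1 + sqrt(2)*z)


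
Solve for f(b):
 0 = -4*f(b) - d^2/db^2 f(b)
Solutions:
 f(b) = C1*sin(2*b) + C2*cos(2*b)


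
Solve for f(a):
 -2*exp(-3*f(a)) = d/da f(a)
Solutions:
 f(a) = log(C1 - 6*a)/3
 f(a) = log((-3^(1/3) - 3^(5/6)*I)*(C1 - 2*a)^(1/3)/2)
 f(a) = log((-3^(1/3) + 3^(5/6)*I)*(C1 - 2*a)^(1/3)/2)


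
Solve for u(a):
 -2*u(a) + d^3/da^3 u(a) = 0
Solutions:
 u(a) = C3*exp(2^(1/3)*a) + (C1*sin(2^(1/3)*sqrt(3)*a/2) + C2*cos(2^(1/3)*sqrt(3)*a/2))*exp(-2^(1/3)*a/2)


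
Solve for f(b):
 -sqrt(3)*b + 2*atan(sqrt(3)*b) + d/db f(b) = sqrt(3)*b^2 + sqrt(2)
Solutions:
 f(b) = C1 + sqrt(3)*b^3/3 + sqrt(3)*b^2/2 - 2*b*atan(sqrt(3)*b) + sqrt(2)*b + sqrt(3)*log(3*b^2 + 1)/3


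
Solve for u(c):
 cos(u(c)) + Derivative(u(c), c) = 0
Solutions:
 u(c) = pi - asin((C1 + exp(2*c))/(C1 - exp(2*c)))
 u(c) = asin((C1 + exp(2*c))/(C1 - exp(2*c)))


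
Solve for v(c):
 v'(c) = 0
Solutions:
 v(c) = C1


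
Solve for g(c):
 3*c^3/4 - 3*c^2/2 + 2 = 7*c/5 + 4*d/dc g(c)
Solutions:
 g(c) = C1 + 3*c^4/64 - c^3/8 - 7*c^2/40 + c/2


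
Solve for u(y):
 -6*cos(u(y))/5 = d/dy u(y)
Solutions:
 6*y/5 - log(sin(u(y)) - 1)/2 + log(sin(u(y)) + 1)/2 = C1


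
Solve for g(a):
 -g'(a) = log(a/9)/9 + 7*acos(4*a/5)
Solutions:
 g(a) = C1 - a*log(a)/9 - 7*a*acos(4*a/5) + a/9 + 2*a*log(3)/9 + 7*sqrt(25 - 16*a^2)/4


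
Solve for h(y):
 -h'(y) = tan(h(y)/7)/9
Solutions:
 h(y) = -7*asin(C1*exp(-y/63)) + 7*pi
 h(y) = 7*asin(C1*exp(-y/63))


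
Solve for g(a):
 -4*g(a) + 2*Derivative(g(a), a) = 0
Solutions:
 g(a) = C1*exp(2*a)


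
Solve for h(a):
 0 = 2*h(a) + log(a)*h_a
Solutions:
 h(a) = C1*exp(-2*li(a))


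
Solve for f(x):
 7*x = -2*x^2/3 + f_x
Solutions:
 f(x) = C1 + 2*x^3/9 + 7*x^2/2


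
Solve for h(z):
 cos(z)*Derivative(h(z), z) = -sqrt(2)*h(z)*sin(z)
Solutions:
 h(z) = C1*cos(z)^(sqrt(2))


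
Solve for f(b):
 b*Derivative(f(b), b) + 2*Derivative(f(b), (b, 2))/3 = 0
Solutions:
 f(b) = C1 + C2*erf(sqrt(3)*b/2)


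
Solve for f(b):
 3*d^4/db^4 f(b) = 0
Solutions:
 f(b) = C1 + C2*b + C3*b^2 + C4*b^3


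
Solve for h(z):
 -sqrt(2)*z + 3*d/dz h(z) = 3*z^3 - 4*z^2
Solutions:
 h(z) = C1 + z^4/4 - 4*z^3/9 + sqrt(2)*z^2/6


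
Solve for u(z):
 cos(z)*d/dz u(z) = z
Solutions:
 u(z) = C1 + Integral(z/cos(z), z)


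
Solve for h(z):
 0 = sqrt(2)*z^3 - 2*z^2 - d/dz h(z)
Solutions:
 h(z) = C1 + sqrt(2)*z^4/4 - 2*z^3/3


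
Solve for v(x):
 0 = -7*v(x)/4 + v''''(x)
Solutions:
 v(x) = C1*exp(-sqrt(2)*7^(1/4)*x/2) + C2*exp(sqrt(2)*7^(1/4)*x/2) + C3*sin(sqrt(2)*7^(1/4)*x/2) + C4*cos(sqrt(2)*7^(1/4)*x/2)


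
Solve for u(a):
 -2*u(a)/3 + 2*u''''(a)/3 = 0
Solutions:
 u(a) = C1*exp(-a) + C2*exp(a) + C3*sin(a) + C4*cos(a)


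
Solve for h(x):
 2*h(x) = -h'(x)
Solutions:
 h(x) = C1*exp(-2*x)


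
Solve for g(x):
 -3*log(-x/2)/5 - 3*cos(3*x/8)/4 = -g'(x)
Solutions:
 g(x) = C1 + 3*x*log(-x)/5 - 3*x/5 - 3*x*log(2)/5 + 2*sin(3*x/8)


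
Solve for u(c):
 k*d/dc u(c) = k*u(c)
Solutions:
 u(c) = C1*exp(c)


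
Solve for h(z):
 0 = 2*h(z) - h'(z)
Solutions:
 h(z) = C1*exp(2*z)


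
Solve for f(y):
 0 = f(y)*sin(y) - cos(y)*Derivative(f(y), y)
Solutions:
 f(y) = C1/cos(y)


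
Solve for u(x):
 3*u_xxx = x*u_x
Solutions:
 u(x) = C1 + Integral(C2*airyai(3^(2/3)*x/3) + C3*airybi(3^(2/3)*x/3), x)


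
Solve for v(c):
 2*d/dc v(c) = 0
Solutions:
 v(c) = C1


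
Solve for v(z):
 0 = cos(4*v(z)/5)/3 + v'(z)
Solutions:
 z/3 - 5*log(sin(4*v(z)/5) - 1)/8 + 5*log(sin(4*v(z)/5) + 1)/8 = C1


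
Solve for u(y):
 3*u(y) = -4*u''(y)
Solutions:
 u(y) = C1*sin(sqrt(3)*y/2) + C2*cos(sqrt(3)*y/2)


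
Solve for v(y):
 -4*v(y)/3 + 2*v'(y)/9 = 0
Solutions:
 v(y) = C1*exp(6*y)


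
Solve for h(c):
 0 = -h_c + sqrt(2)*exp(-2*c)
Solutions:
 h(c) = C1 - sqrt(2)*exp(-2*c)/2


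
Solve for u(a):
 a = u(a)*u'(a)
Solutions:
 u(a) = -sqrt(C1 + a^2)
 u(a) = sqrt(C1 + a^2)


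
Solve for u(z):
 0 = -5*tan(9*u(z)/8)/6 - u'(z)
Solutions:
 u(z) = -8*asin(C1*exp(-15*z/16))/9 + 8*pi/9
 u(z) = 8*asin(C1*exp(-15*z/16))/9


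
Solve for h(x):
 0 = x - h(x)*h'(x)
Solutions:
 h(x) = -sqrt(C1 + x^2)
 h(x) = sqrt(C1 + x^2)


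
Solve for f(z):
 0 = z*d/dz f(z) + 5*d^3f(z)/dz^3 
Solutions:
 f(z) = C1 + Integral(C2*airyai(-5^(2/3)*z/5) + C3*airybi(-5^(2/3)*z/5), z)


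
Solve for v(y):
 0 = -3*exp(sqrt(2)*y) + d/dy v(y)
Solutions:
 v(y) = C1 + 3*sqrt(2)*exp(sqrt(2)*y)/2


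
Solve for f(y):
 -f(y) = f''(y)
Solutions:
 f(y) = C1*sin(y) + C2*cos(y)


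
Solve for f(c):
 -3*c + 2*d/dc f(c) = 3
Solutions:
 f(c) = C1 + 3*c^2/4 + 3*c/2


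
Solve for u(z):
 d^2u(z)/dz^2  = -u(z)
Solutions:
 u(z) = C1*sin(z) + C2*cos(z)


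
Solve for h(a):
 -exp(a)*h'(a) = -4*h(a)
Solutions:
 h(a) = C1*exp(-4*exp(-a))


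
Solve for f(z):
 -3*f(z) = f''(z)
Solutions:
 f(z) = C1*sin(sqrt(3)*z) + C2*cos(sqrt(3)*z)


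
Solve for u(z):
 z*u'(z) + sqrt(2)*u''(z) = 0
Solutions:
 u(z) = C1 + C2*erf(2^(1/4)*z/2)


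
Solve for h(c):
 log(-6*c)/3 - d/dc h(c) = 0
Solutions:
 h(c) = C1 + c*log(-c)/3 + c*(-1 + log(6))/3


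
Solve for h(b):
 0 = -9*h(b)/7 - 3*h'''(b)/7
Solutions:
 h(b) = C3*exp(-3^(1/3)*b) + (C1*sin(3^(5/6)*b/2) + C2*cos(3^(5/6)*b/2))*exp(3^(1/3)*b/2)


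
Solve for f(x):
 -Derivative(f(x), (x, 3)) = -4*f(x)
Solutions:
 f(x) = C3*exp(2^(2/3)*x) + (C1*sin(2^(2/3)*sqrt(3)*x/2) + C2*cos(2^(2/3)*sqrt(3)*x/2))*exp(-2^(2/3)*x/2)


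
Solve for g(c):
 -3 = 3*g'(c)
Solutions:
 g(c) = C1 - c


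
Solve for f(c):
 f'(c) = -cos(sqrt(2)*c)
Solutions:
 f(c) = C1 - sqrt(2)*sin(sqrt(2)*c)/2


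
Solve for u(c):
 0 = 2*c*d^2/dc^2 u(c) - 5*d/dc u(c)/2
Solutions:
 u(c) = C1 + C2*c^(9/4)


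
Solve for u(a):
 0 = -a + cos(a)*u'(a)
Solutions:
 u(a) = C1 + Integral(a/cos(a), a)


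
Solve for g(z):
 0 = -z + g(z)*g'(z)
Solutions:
 g(z) = -sqrt(C1 + z^2)
 g(z) = sqrt(C1 + z^2)


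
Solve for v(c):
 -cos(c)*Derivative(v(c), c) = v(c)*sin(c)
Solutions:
 v(c) = C1*cos(c)


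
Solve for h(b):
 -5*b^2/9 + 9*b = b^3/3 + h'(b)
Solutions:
 h(b) = C1 - b^4/12 - 5*b^3/27 + 9*b^2/2


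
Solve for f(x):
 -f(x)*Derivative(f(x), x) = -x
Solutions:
 f(x) = -sqrt(C1 + x^2)
 f(x) = sqrt(C1 + x^2)


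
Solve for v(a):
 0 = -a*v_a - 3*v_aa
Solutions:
 v(a) = C1 + C2*erf(sqrt(6)*a/6)


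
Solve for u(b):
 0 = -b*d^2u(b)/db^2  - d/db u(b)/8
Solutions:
 u(b) = C1 + C2*b^(7/8)


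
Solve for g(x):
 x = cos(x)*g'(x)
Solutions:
 g(x) = C1 + Integral(x/cos(x), x)


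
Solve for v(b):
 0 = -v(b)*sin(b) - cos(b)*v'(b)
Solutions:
 v(b) = C1*cos(b)


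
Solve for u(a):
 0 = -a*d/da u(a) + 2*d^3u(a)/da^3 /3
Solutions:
 u(a) = C1 + Integral(C2*airyai(2^(2/3)*3^(1/3)*a/2) + C3*airybi(2^(2/3)*3^(1/3)*a/2), a)


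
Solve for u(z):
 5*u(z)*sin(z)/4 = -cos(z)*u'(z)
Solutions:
 u(z) = C1*cos(z)^(5/4)


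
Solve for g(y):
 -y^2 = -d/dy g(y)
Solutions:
 g(y) = C1 + y^3/3


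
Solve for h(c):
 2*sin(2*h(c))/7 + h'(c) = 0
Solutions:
 2*c/7 + log(cos(2*h(c)) - 1)/4 - log(cos(2*h(c)) + 1)/4 = C1


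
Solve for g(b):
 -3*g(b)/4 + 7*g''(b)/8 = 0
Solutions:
 g(b) = C1*exp(-sqrt(42)*b/7) + C2*exp(sqrt(42)*b/7)


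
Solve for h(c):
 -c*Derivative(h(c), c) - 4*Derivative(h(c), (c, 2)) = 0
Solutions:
 h(c) = C1 + C2*erf(sqrt(2)*c/4)


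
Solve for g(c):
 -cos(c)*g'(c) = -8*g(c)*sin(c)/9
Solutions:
 g(c) = C1/cos(c)^(8/9)


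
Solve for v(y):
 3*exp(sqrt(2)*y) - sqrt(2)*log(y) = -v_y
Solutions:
 v(y) = C1 + sqrt(2)*y*log(y) - sqrt(2)*y - 3*sqrt(2)*exp(sqrt(2)*y)/2


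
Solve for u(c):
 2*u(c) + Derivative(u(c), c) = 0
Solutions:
 u(c) = C1*exp(-2*c)


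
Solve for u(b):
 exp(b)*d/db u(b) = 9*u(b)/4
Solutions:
 u(b) = C1*exp(-9*exp(-b)/4)


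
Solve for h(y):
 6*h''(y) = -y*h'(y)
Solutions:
 h(y) = C1 + C2*erf(sqrt(3)*y/6)


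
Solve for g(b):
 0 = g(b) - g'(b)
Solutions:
 g(b) = C1*exp(b)


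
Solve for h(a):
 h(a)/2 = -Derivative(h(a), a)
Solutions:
 h(a) = C1*exp(-a/2)


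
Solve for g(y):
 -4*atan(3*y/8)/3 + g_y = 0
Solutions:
 g(y) = C1 + 4*y*atan(3*y/8)/3 - 16*log(9*y^2 + 64)/9


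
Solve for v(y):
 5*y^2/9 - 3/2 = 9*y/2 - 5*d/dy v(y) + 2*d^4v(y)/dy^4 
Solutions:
 v(y) = C1 + C4*exp(2^(2/3)*5^(1/3)*y/2) - y^3/27 + 9*y^2/20 + 3*y/10 + (C2*sin(2^(2/3)*sqrt(3)*5^(1/3)*y/4) + C3*cos(2^(2/3)*sqrt(3)*5^(1/3)*y/4))*exp(-2^(2/3)*5^(1/3)*y/4)


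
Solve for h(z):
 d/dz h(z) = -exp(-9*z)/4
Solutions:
 h(z) = C1 + exp(-9*z)/36


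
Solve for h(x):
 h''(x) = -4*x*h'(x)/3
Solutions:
 h(x) = C1 + C2*erf(sqrt(6)*x/3)


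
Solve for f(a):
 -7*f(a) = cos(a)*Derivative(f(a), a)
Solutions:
 f(a) = C1*sqrt(sin(a) - 1)*(sin(a)^3 - 3*sin(a)^2 + 3*sin(a) - 1)/(sqrt(sin(a) + 1)*(sin(a)^3 + 3*sin(a)^2 + 3*sin(a) + 1))


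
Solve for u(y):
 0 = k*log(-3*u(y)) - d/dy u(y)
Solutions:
 Integral(1/(log(-_y) + log(3)), (_y, u(y))) = C1 + k*y


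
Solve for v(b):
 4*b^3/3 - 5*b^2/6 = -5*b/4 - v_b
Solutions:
 v(b) = C1 - b^4/3 + 5*b^3/18 - 5*b^2/8


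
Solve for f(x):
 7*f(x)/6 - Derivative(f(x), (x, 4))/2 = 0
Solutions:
 f(x) = C1*exp(-3^(3/4)*7^(1/4)*x/3) + C2*exp(3^(3/4)*7^(1/4)*x/3) + C3*sin(3^(3/4)*7^(1/4)*x/3) + C4*cos(3^(3/4)*7^(1/4)*x/3)


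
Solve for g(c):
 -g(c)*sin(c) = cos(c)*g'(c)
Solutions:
 g(c) = C1*cos(c)


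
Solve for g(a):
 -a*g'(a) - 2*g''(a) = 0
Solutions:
 g(a) = C1 + C2*erf(a/2)


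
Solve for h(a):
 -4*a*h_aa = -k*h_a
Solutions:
 h(a) = C1 + a^(re(k)/4 + 1)*(C2*sin(log(a)*Abs(im(k))/4) + C3*cos(log(a)*im(k)/4))


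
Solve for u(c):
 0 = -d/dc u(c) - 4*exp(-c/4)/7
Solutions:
 u(c) = C1 + 16*exp(-c/4)/7


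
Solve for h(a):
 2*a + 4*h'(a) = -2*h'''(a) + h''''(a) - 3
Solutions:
 h(a) = C1 + C2*exp(a*(-2^(1/3)*(3*sqrt(105) + 31)^(1/3) - 2*2^(2/3)/(3*sqrt(105) + 31)^(1/3) + 4)/6)*sin(2^(1/3)*sqrt(3)*a*(-(3*sqrt(105) + 31)^(1/3) + 2*2^(1/3)/(3*sqrt(105) + 31)^(1/3))/6) + C3*exp(a*(-2^(1/3)*(3*sqrt(105) + 31)^(1/3) - 2*2^(2/3)/(3*sqrt(105) + 31)^(1/3) + 4)/6)*cos(2^(1/3)*sqrt(3)*a*(-(3*sqrt(105) + 31)^(1/3) + 2*2^(1/3)/(3*sqrt(105) + 31)^(1/3))/6) + C4*exp(a*(2*2^(2/3)/(3*sqrt(105) + 31)^(1/3) + 2 + 2^(1/3)*(3*sqrt(105) + 31)^(1/3))/3) - a^2/4 - 3*a/4


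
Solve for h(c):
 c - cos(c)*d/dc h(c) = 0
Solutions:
 h(c) = C1 + Integral(c/cos(c), c)


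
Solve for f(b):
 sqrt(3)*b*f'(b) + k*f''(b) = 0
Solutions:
 f(b) = C1 + C2*sqrt(k)*erf(sqrt(2)*3^(1/4)*b*sqrt(1/k)/2)


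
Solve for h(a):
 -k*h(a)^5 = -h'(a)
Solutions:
 h(a) = -(-1/(C1 + 4*a*k))^(1/4)
 h(a) = (-1/(C1 + 4*a*k))^(1/4)
 h(a) = -I*(-1/(C1 + 4*a*k))^(1/4)
 h(a) = I*(-1/(C1 + 4*a*k))^(1/4)


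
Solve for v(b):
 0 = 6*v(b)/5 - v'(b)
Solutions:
 v(b) = C1*exp(6*b/5)


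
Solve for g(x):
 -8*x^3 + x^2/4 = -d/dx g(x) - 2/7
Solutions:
 g(x) = C1 + 2*x^4 - x^3/12 - 2*x/7


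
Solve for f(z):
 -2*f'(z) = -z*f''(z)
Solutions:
 f(z) = C1 + C2*z^3


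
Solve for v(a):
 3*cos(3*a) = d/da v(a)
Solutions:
 v(a) = C1 + sin(3*a)
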